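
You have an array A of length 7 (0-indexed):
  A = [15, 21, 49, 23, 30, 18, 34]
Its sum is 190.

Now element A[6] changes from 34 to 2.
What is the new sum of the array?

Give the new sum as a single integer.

Old value at index 6: 34
New value at index 6: 2
Delta = 2 - 34 = -32
New sum = old_sum + delta = 190 + (-32) = 158

Answer: 158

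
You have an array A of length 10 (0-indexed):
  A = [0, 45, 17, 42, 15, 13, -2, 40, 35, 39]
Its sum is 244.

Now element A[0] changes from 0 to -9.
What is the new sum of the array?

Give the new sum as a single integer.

Answer: 235

Derivation:
Old value at index 0: 0
New value at index 0: -9
Delta = -9 - 0 = -9
New sum = old_sum + delta = 244 + (-9) = 235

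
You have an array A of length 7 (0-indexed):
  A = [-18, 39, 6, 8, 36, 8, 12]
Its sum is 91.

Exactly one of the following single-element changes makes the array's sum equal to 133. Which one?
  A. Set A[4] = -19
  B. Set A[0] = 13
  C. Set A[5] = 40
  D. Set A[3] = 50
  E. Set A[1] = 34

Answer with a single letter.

Option A: A[4] 36->-19, delta=-55, new_sum=91+(-55)=36
Option B: A[0] -18->13, delta=31, new_sum=91+(31)=122
Option C: A[5] 8->40, delta=32, new_sum=91+(32)=123
Option D: A[3] 8->50, delta=42, new_sum=91+(42)=133 <-- matches target
Option E: A[1] 39->34, delta=-5, new_sum=91+(-5)=86

Answer: D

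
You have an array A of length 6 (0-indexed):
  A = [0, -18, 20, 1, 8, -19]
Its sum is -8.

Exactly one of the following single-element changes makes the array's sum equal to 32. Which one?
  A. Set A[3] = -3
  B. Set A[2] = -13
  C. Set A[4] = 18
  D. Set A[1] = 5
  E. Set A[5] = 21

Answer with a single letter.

Answer: E

Derivation:
Option A: A[3] 1->-3, delta=-4, new_sum=-8+(-4)=-12
Option B: A[2] 20->-13, delta=-33, new_sum=-8+(-33)=-41
Option C: A[4] 8->18, delta=10, new_sum=-8+(10)=2
Option D: A[1] -18->5, delta=23, new_sum=-8+(23)=15
Option E: A[5] -19->21, delta=40, new_sum=-8+(40)=32 <-- matches target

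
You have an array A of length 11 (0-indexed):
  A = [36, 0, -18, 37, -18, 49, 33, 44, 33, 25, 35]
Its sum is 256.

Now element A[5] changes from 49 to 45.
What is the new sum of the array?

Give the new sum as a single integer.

Answer: 252

Derivation:
Old value at index 5: 49
New value at index 5: 45
Delta = 45 - 49 = -4
New sum = old_sum + delta = 256 + (-4) = 252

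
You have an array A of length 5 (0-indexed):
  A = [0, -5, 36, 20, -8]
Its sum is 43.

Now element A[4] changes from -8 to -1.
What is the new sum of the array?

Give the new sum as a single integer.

Old value at index 4: -8
New value at index 4: -1
Delta = -1 - -8 = 7
New sum = old_sum + delta = 43 + (7) = 50

Answer: 50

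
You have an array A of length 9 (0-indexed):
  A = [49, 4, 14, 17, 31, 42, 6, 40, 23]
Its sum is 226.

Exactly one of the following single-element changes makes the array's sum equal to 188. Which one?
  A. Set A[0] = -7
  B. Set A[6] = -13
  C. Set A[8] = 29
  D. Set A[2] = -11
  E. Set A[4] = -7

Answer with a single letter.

Option A: A[0] 49->-7, delta=-56, new_sum=226+(-56)=170
Option B: A[6] 6->-13, delta=-19, new_sum=226+(-19)=207
Option C: A[8] 23->29, delta=6, new_sum=226+(6)=232
Option D: A[2] 14->-11, delta=-25, new_sum=226+(-25)=201
Option E: A[4] 31->-7, delta=-38, new_sum=226+(-38)=188 <-- matches target

Answer: E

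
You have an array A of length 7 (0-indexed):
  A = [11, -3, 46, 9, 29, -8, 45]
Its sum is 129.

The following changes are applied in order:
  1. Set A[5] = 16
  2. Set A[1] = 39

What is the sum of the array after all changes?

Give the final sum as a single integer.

Initial sum: 129
Change 1: A[5] -8 -> 16, delta = 24, sum = 153
Change 2: A[1] -3 -> 39, delta = 42, sum = 195

Answer: 195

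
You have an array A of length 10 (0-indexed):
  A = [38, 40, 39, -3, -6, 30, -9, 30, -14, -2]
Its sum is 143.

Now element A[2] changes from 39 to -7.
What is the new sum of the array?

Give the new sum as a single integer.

Old value at index 2: 39
New value at index 2: -7
Delta = -7 - 39 = -46
New sum = old_sum + delta = 143 + (-46) = 97

Answer: 97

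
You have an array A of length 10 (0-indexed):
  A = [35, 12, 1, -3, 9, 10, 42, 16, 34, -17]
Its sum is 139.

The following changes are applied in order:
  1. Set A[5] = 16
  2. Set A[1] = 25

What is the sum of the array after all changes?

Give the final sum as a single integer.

Initial sum: 139
Change 1: A[5] 10 -> 16, delta = 6, sum = 145
Change 2: A[1] 12 -> 25, delta = 13, sum = 158

Answer: 158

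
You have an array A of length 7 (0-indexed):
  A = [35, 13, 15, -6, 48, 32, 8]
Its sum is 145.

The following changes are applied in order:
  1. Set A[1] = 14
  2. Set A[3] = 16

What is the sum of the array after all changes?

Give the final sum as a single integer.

Answer: 168

Derivation:
Initial sum: 145
Change 1: A[1] 13 -> 14, delta = 1, sum = 146
Change 2: A[3] -6 -> 16, delta = 22, sum = 168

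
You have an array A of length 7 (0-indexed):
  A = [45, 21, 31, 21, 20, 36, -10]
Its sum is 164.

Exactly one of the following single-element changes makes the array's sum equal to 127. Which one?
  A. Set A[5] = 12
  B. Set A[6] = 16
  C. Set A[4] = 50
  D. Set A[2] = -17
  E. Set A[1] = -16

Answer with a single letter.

Option A: A[5] 36->12, delta=-24, new_sum=164+(-24)=140
Option B: A[6] -10->16, delta=26, new_sum=164+(26)=190
Option C: A[4] 20->50, delta=30, new_sum=164+(30)=194
Option D: A[2] 31->-17, delta=-48, new_sum=164+(-48)=116
Option E: A[1] 21->-16, delta=-37, new_sum=164+(-37)=127 <-- matches target

Answer: E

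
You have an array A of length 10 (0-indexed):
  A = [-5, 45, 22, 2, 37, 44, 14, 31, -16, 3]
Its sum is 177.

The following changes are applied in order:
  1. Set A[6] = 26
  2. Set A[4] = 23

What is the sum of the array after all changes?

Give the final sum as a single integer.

Initial sum: 177
Change 1: A[6] 14 -> 26, delta = 12, sum = 189
Change 2: A[4] 37 -> 23, delta = -14, sum = 175

Answer: 175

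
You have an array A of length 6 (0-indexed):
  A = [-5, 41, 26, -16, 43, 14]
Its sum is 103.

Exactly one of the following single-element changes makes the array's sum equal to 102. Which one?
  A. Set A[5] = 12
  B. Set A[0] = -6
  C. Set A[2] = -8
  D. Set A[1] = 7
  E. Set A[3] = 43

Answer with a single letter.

Option A: A[5] 14->12, delta=-2, new_sum=103+(-2)=101
Option B: A[0] -5->-6, delta=-1, new_sum=103+(-1)=102 <-- matches target
Option C: A[2] 26->-8, delta=-34, new_sum=103+(-34)=69
Option D: A[1] 41->7, delta=-34, new_sum=103+(-34)=69
Option E: A[3] -16->43, delta=59, new_sum=103+(59)=162

Answer: B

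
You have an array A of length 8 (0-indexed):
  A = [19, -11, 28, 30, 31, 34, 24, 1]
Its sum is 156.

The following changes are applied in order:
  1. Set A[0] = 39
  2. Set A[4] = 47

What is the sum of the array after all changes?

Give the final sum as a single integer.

Initial sum: 156
Change 1: A[0] 19 -> 39, delta = 20, sum = 176
Change 2: A[4] 31 -> 47, delta = 16, sum = 192

Answer: 192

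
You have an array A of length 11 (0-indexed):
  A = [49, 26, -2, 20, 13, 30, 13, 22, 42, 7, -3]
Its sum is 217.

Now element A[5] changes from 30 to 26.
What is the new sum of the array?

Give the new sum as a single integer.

Answer: 213

Derivation:
Old value at index 5: 30
New value at index 5: 26
Delta = 26 - 30 = -4
New sum = old_sum + delta = 217 + (-4) = 213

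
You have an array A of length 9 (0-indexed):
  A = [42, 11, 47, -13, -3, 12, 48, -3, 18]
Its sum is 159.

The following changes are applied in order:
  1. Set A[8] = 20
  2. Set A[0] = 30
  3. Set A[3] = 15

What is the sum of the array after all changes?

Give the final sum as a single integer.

Answer: 177

Derivation:
Initial sum: 159
Change 1: A[8] 18 -> 20, delta = 2, sum = 161
Change 2: A[0] 42 -> 30, delta = -12, sum = 149
Change 3: A[3] -13 -> 15, delta = 28, sum = 177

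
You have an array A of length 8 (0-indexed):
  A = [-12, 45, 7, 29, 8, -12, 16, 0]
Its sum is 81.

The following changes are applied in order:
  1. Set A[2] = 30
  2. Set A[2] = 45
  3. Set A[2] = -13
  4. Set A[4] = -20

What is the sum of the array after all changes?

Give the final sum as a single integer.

Initial sum: 81
Change 1: A[2] 7 -> 30, delta = 23, sum = 104
Change 2: A[2] 30 -> 45, delta = 15, sum = 119
Change 3: A[2] 45 -> -13, delta = -58, sum = 61
Change 4: A[4] 8 -> -20, delta = -28, sum = 33

Answer: 33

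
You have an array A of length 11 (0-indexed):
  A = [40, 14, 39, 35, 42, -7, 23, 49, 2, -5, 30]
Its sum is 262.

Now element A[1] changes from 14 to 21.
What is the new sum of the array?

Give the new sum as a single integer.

Old value at index 1: 14
New value at index 1: 21
Delta = 21 - 14 = 7
New sum = old_sum + delta = 262 + (7) = 269

Answer: 269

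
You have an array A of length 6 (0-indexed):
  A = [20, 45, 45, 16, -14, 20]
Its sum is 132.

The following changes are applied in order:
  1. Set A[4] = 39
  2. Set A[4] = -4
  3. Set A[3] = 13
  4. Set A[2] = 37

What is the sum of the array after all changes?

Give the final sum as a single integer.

Initial sum: 132
Change 1: A[4] -14 -> 39, delta = 53, sum = 185
Change 2: A[4] 39 -> -4, delta = -43, sum = 142
Change 3: A[3] 16 -> 13, delta = -3, sum = 139
Change 4: A[2] 45 -> 37, delta = -8, sum = 131

Answer: 131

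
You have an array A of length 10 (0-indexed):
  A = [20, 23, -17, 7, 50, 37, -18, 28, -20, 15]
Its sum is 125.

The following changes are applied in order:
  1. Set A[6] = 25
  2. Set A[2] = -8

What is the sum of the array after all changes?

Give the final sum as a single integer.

Answer: 177

Derivation:
Initial sum: 125
Change 1: A[6] -18 -> 25, delta = 43, sum = 168
Change 2: A[2] -17 -> -8, delta = 9, sum = 177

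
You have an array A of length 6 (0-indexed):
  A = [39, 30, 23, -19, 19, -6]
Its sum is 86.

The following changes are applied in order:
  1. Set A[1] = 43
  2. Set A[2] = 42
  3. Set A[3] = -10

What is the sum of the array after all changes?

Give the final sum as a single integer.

Answer: 127

Derivation:
Initial sum: 86
Change 1: A[1] 30 -> 43, delta = 13, sum = 99
Change 2: A[2] 23 -> 42, delta = 19, sum = 118
Change 3: A[3] -19 -> -10, delta = 9, sum = 127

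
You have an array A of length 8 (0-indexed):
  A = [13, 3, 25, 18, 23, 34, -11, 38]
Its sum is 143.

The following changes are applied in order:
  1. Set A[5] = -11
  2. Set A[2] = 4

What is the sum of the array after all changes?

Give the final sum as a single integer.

Initial sum: 143
Change 1: A[5] 34 -> -11, delta = -45, sum = 98
Change 2: A[2] 25 -> 4, delta = -21, sum = 77

Answer: 77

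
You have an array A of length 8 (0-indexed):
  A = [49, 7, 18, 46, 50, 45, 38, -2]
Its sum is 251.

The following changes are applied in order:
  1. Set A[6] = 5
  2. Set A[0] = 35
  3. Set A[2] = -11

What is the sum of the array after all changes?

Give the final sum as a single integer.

Initial sum: 251
Change 1: A[6] 38 -> 5, delta = -33, sum = 218
Change 2: A[0] 49 -> 35, delta = -14, sum = 204
Change 3: A[2] 18 -> -11, delta = -29, sum = 175

Answer: 175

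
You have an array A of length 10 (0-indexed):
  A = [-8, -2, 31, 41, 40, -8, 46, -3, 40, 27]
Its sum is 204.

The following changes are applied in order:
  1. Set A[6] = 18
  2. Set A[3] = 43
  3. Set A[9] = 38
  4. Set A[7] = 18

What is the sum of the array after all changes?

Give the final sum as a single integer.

Answer: 210

Derivation:
Initial sum: 204
Change 1: A[6] 46 -> 18, delta = -28, sum = 176
Change 2: A[3] 41 -> 43, delta = 2, sum = 178
Change 3: A[9] 27 -> 38, delta = 11, sum = 189
Change 4: A[7] -3 -> 18, delta = 21, sum = 210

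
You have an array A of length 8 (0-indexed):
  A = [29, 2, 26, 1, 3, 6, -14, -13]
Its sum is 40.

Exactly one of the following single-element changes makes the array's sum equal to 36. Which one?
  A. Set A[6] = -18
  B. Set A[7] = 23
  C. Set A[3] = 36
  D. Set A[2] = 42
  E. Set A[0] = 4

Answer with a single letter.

Option A: A[6] -14->-18, delta=-4, new_sum=40+(-4)=36 <-- matches target
Option B: A[7] -13->23, delta=36, new_sum=40+(36)=76
Option C: A[3] 1->36, delta=35, new_sum=40+(35)=75
Option D: A[2] 26->42, delta=16, new_sum=40+(16)=56
Option E: A[0] 29->4, delta=-25, new_sum=40+(-25)=15

Answer: A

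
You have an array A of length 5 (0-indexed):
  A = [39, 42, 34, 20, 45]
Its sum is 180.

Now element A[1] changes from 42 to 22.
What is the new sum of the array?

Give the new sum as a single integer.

Answer: 160

Derivation:
Old value at index 1: 42
New value at index 1: 22
Delta = 22 - 42 = -20
New sum = old_sum + delta = 180 + (-20) = 160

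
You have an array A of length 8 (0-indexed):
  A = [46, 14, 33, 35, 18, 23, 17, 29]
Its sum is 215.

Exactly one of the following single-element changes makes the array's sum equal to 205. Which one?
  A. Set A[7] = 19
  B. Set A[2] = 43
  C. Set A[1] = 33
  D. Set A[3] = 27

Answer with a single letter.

Option A: A[7] 29->19, delta=-10, new_sum=215+(-10)=205 <-- matches target
Option B: A[2] 33->43, delta=10, new_sum=215+(10)=225
Option C: A[1] 14->33, delta=19, new_sum=215+(19)=234
Option D: A[3] 35->27, delta=-8, new_sum=215+(-8)=207

Answer: A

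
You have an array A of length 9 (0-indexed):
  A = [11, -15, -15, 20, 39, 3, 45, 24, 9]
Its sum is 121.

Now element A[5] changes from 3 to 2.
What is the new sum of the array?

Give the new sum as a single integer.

Old value at index 5: 3
New value at index 5: 2
Delta = 2 - 3 = -1
New sum = old_sum + delta = 121 + (-1) = 120

Answer: 120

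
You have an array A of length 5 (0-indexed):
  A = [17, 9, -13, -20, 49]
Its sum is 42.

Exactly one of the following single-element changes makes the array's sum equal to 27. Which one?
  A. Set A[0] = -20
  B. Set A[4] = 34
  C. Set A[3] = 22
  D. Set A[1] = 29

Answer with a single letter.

Option A: A[0] 17->-20, delta=-37, new_sum=42+(-37)=5
Option B: A[4] 49->34, delta=-15, new_sum=42+(-15)=27 <-- matches target
Option C: A[3] -20->22, delta=42, new_sum=42+(42)=84
Option D: A[1] 9->29, delta=20, new_sum=42+(20)=62

Answer: B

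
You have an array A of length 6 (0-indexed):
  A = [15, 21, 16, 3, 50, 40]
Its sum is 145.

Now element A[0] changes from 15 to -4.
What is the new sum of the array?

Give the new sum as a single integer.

Old value at index 0: 15
New value at index 0: -4
Delta = -4 - 15 = -19
New sum = old_sum + delta = 145 + (-19) = 126

Answer: 126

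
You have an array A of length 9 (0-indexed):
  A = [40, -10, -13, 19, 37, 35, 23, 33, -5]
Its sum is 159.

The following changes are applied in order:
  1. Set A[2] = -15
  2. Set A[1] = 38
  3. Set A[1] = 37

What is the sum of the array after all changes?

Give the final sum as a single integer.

Initial sum: 159
Change 1: A[2] -13 -> -15, delta = -2, sum = 157
Change 2: A[1] -10 -> 38, delta = 48, sum = 205
Change 3: A[1] 38 -> 37, delta = -1, sum = 204

Answer: 204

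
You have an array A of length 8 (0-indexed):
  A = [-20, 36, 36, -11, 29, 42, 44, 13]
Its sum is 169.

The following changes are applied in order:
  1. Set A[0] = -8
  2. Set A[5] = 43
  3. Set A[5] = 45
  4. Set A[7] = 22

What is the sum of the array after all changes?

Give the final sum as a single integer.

Initial sum: 169
Change 1: A[0] -20 -> -8, delta = 12, sum = 181
Change 2: A[5] 42 -> 43, delta = 1, sum = 182
Change 3: A[5] 43 -> 45, delta = 2, sum = 184
Change 4: A[7] 13 -> 22, delta = 9, sum = 193

Answer: 193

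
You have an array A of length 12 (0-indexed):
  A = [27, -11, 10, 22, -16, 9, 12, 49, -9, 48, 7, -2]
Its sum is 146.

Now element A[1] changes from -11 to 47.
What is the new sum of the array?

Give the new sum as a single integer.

Old value at index 1: -11
New value at index 1: 47
Delta = 47 - -11 = 58
New sum = old_sum + delta = 146 + (58) = 204

Answer: 204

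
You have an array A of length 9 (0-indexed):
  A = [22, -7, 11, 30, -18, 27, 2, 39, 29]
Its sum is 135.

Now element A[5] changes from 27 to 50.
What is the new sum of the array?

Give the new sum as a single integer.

Old value at index 5: 27
New value at index 5: 50
Delta = 50 - 27 = 23
New sum = old_sum + delta = 135 + (23) = 158

Answer: 158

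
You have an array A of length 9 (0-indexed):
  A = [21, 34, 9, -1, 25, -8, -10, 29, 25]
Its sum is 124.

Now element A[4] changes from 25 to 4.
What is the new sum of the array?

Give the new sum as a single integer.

Old value at index 4: 25
New value at index 4: 4
Delta = 4 - 25 = -21
New sum = old_sum + delta = 124 + (-21) = 103

Answer: 103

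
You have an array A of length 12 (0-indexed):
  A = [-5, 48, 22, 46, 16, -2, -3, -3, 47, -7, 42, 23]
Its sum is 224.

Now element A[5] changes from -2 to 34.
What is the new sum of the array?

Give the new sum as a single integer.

Old value at index 5: -2
New value at index 5: 34
Delta = 34 - -2 = 36
New sum = old_sum + delta = 224 + (36) = 260

Answer: 260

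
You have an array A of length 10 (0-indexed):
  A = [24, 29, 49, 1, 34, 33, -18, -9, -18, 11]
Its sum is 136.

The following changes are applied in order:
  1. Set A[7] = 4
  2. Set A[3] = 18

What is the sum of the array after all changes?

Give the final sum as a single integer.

Initial sum: 136
Change 1: A[7] -9 -> 4, delta = 13, sum = 149
Change 2: A[3] 1 -> 18, delta = 17, sum = 166

Answer: 166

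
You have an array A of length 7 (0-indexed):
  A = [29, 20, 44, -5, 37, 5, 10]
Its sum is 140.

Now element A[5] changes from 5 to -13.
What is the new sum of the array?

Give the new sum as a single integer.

Answer: 122

Derivation:
Old value at index 5: 5
New value at index 5: -13
Delta = -13 - 5 = -18
New sum = old_sum + delta = 140 + (-18) = 122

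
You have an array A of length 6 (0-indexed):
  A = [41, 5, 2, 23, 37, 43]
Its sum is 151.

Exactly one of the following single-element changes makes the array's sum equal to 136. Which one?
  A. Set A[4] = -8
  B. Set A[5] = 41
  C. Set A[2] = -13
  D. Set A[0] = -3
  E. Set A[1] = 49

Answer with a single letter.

Option A: A[4] 37->-8, delta=-45, new_sum=151+(-45)=106
Option B: A[5] 43->41, delta=-2, new_sum=151+(-2)=149
Option C: A[2] 2->-13, delta=-15, new_sum=151+(-15)=136 <-- matches target
Option D: A[0] 41->-3, delta=-44, new_sum=151+(-44)=107
Option E: A[1] 5->49, delta=44, new_sum=151+(44)=195

Answer: C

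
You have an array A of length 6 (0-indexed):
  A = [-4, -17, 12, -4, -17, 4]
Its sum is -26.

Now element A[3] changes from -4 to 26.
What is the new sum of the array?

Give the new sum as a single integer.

Answer: 4

Derivation:
Old value at index 3: -4
New value at index 3: 26
Delta = 26 - -4 = 30
New sum = old_sum + delta = -26 + (30) = 4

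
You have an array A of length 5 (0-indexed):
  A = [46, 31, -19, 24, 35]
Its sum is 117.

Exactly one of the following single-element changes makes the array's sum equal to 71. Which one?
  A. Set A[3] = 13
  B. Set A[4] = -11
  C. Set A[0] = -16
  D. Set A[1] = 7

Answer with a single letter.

Answer: B

Derivation:
Option A: A[3] 24->13, delta=-11, new_sum=117+(-11)=106
Option B: A[4] 35->-11, delta=-46, new_sum=117+(-46)=71 <-- matches target
Option C: A[0] 46->-16, delta=-62, new_sum=117+(-62)=55
Option D: A[1] 31->7, delta=-24, new_sum=117+(-24)=93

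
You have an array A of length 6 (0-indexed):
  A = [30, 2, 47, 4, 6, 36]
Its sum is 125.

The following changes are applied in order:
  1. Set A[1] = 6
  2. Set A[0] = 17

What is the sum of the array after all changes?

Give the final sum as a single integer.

Answer: 116

Derivation:
Initial sum: 125
Change 1: A[1] 2 -> 6, delta = 4, sum = 129
Change 2: A[0] 30 -> 17, delta = -13, sum = 116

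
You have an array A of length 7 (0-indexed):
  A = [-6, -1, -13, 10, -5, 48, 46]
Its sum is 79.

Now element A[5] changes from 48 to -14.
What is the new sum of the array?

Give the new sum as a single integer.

Answer: 17

Derivation:
Old value at index 5: 48
New value at index 5: -14
Delta = -14 - 48 = -62
New sum = old_sum + delta = 79 + (-62) = 17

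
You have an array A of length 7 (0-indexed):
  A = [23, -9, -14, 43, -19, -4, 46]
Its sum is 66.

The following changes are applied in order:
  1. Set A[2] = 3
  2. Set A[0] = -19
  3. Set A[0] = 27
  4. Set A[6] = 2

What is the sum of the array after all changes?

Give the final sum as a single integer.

Answer: 43

Derivation:
Initial sum: 66
Change 1: A[2] -14 -> 3, delta = 17, sum = 83
Change 2: A[0] 23 -> -19, delta = -42, sum = 41
Change 3: A[0] -19 -> 27, delta = 46, sum = 87
Change 4: A[6] 46 -> 2, delta = -44, sum = 43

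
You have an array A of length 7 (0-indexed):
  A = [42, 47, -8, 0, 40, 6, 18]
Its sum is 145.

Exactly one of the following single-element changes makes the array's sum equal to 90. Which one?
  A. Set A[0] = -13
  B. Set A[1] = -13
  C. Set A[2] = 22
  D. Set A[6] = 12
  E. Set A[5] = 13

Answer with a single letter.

Option A: A[0] 42->-13, delta=-55, new_sum=145+(-55)=90 <-- matches target
Option B: A[1] 47->-13, delta=-60, new_sum=145+(-60)=85
Option C: A[2] -8->22, delta=30, new_sum=145+(30)=175
Option D: A[6] 18->12, delta=-6, new_sum=145+(-6)=139
Option E: A[5] 6->13, delta=7, new_sum=145+(7)=152

Answer: A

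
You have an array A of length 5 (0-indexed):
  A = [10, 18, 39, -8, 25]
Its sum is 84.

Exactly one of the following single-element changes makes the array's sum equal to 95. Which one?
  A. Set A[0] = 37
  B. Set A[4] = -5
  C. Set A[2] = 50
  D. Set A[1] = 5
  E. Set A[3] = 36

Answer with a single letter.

Answer: C

Derivation:
Option A: A[0] 10->37, delta=27, new_sum=84+(27)=111
Option B: A[4] 25->-5, delta=-30, new_sum=84+(-30)=54
Option C: A[2] 39->50, delta=11, new_sum=84+(11)=95 <-- matches target
Option D: A[1] 18->5, delta=-13, new_sum=84+(-13)=71
Option E: A[3] -8->36, delta=44, new_sum=84+(44)=128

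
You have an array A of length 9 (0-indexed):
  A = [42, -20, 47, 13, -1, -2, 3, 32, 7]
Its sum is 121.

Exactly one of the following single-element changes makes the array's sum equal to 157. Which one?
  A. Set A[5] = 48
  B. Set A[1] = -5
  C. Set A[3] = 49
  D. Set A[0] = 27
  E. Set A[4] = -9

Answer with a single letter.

Option A: A[5] -2->48, delta=50, new_sum=121+(50)=171
Option B: A[1] -20->-5, delta=15, new_sum=121+(15)=136
Option C: A[3] 13->49, delta=36, new_sum=121+(36)=157 <-- matches target
Option D: A[0] 42->27, delta=-15, new_sum=121+(-15)=106
Option E: A[4] -1->-9, delta=-8, new_sum=121+(-8)=113

Answer: C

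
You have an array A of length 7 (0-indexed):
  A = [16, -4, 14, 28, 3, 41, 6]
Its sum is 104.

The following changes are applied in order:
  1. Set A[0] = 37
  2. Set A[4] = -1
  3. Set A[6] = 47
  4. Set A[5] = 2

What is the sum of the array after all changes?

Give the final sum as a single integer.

Initial sum: 104
Change 1: A[0] 16 -> 37, delta = 21, sum = 125
Change 2: A[4] 3 -> -1, delta = -4, sum = 121
Change 3: A[6] 6 -> 47, delta = 41, sum = 162
Change 4: A[5] 41 -> 2, delta = -39, sum = 123

Answer: 123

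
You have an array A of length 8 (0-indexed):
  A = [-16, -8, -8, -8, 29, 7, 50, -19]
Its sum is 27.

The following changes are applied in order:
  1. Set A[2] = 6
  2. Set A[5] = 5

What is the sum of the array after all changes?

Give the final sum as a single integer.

Answer: 39

Derivation:
Initial sum: 27
Change 1: A[2] -8 -> 6, delta = 14, sum = 41
Change 2: A[5] 7 -> 5, delta = -2, sum = 39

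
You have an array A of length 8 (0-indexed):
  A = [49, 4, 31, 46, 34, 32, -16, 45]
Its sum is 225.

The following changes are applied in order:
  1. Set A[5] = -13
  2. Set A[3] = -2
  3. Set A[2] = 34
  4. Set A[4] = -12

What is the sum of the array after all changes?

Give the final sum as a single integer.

Answer: 89

Derivation:
Initial sum: 225
Change 1: A[5] 32 -> -13, delta = -45, sum = 180
Change 2: A[3] 46 -> -2, delta = -48, sum = 132
Change 3: A[2] 31 -> 34, delta = 3, sum = 135
Change 4: A[4] 34 -> -12, delta = -46, sum = 89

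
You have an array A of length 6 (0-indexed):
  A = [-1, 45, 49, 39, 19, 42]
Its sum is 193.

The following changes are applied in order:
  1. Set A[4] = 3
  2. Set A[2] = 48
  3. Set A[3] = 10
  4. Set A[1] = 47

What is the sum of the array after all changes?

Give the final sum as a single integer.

Initial sum: 193
Change 1: A[4] 19 -> 3, delta = -16, sum = 177
Change 2: A[2] 49 -> 48, delta = -1, sum = 176
Change 3: A[3] 39 -> 10, delta = -29, sum = 147
Change 4: A[1] 45 -> 47, delta = 2, sum = 149

Answer: 149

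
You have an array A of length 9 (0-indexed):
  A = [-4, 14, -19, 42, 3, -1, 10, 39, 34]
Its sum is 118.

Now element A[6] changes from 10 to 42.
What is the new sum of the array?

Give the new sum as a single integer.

Answer: 150

Derivation:
Old value at index 6: 10
New value at index 6: 42
Delta = 42 - 10 = 32
New sum = old_sum + delta = 118 + (32) = 150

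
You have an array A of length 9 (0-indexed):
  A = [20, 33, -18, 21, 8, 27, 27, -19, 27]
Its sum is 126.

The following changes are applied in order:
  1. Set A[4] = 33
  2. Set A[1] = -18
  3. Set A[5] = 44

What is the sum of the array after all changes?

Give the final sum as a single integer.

Answer: 117

Derivation:
Initial sum: 126
Change 1: A[4] 8 -> 33, delta = 25, sum = 151
Change 2: A[1] 33 -> -18, delta = -51, sum = 100
Change 3: A[5] 27 -> 44, delta = 17, sum = 117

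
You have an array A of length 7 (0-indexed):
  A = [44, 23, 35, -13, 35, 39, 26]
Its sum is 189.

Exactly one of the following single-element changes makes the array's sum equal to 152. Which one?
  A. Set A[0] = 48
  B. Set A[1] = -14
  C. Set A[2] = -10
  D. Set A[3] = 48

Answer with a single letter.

Option A: A[0] 44->48, delta=4, new_sum=189+(4)=193
Option B: A[1] 23->-14, delta=-37, new_sum=189+(-37)=152 <-- matches target
Option C: A[2] 35->-10, delta=-45, new_sum=189+(-45)=144
Option D: A[3] -13->48, delta=61, new_sum=189+(61)=250

Answer: B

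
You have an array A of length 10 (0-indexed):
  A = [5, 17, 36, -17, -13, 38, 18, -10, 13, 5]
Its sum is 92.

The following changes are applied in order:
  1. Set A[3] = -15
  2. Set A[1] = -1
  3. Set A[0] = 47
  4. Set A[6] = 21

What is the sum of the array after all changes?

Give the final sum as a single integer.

Initial sum: 92
Change 1: A[3] -17 -> -15, delta = 2, sum = 94
Change 2: A[1] 17 -> -1, delta = -18, sum = 76
Change 3: A[0] 5 -> 47, delta = 42, sum = 118
Change 4: A[6] 18 -> 21, delta = 3, sum = 121

Answer: 121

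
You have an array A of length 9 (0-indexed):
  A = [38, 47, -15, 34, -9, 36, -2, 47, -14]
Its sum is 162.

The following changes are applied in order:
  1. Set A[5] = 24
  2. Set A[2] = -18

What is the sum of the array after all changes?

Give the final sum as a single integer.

Answer: 147

Derivation:
Initial sum: 162
Change 1: A[5] 36 -> 24, delta = -12, sum = 150
Change 2: A[2] -15 -> -18, delta = -3, sum = 147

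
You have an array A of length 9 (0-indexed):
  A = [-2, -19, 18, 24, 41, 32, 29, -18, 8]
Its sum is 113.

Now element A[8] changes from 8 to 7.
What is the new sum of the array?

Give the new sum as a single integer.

Answer: 112

Derivation:
Old value at index 8: 8
New value at index 8: 7
Delta = 7 - 8 = -1
New sum = old_sum + delta = 113 + (-1) = 112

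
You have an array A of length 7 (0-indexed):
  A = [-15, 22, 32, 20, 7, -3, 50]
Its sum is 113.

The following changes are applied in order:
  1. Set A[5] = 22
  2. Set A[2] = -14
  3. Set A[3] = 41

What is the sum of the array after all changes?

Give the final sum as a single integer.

Initial sum: 113
Change 1: A[5] -3 -> 22, delta = 25, sum = 138
Change 2: A[2] 32 -> -14, delta = -46, sum = 92
Change 3: A[3] 20 -> 41, delta = 21, sum = 113

Answer: 113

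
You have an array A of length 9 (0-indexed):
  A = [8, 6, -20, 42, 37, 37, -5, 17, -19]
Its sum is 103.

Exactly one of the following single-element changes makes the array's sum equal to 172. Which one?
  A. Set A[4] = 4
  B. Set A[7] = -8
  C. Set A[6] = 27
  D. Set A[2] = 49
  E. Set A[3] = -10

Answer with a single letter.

Option A: A[4] 37->4, delta=-33, new_sum=103+(-33)=70
Option B: A[7] 17->-8, delta=-25, new_sum=103+(-25)=78
Option C: A[6] -5->27, delta=32, new_sum=103+(32)=135
Option D: A[2] -20->49, delta=69, new_sum=103+(69)=172 <-- matches target
Option E: A[3] 42->-10, delta=-52, new_sum=103+(-52)=51

Answer: D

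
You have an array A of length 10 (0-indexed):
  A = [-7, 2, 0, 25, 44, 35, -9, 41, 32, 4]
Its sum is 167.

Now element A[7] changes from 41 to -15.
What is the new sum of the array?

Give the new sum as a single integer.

Answer: 111

Derivation:
Old value at index 7: 41
New value at index 7: -15
Delta = -15 - 41 = -56
New sum = old_sum + delta = 167 + (-56) = 111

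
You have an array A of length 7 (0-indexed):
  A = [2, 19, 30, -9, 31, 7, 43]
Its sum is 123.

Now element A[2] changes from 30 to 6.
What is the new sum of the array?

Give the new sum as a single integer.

Answer: 99

Derivation:
Old value at index 2: 30
New value at index 2: 6
Delta = 6 - 30 = -24
New sum = old_sum + delta = 123 + (-24) = 99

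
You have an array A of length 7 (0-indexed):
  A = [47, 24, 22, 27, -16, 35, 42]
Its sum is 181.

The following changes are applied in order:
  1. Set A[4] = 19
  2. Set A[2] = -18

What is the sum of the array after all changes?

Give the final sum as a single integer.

Answer: 176

Derivation:
Initial sum: 181
Change 1: A[4] -16 -> 19, delta = 35, sum = 216
Change 2: A[2] 22 -> -18, delta = -40, sum = 176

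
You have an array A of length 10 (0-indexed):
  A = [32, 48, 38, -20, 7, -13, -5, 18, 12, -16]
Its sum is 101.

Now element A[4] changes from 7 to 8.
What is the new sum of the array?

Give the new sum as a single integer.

Old value at index 4: 7
New value at index 4: 8
Delta = 8 - 7 = 1
New sum = old_sum + delta = 101 + (1) = 102

Answer: 102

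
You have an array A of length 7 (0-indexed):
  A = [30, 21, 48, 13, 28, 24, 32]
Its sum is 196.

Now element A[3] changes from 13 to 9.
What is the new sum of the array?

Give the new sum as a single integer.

Answer: 192

Derivation:
Old value at index 3: 13
New value at index 3: 9
Delta = 9 - 13 = -4
New sum = old_sum + delta = 196 + (-4) = 192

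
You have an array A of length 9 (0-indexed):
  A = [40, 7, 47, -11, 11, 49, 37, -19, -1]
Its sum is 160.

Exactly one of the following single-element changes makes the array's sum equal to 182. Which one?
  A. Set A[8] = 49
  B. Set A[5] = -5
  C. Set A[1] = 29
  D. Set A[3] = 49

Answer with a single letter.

Option A: A[8] -1->49, delta=50, new_sum=160+(50)=210
Option B: A[5] 49->-5, delta=-54, new_sum=160+(-54)=106
Option C: A[1] 7->29, delta=22, new_sum=160+(22)=182 <-- matches target
Option D: A[3] -11->49, delta=60, new_sum=160+(60)=220

Answer: C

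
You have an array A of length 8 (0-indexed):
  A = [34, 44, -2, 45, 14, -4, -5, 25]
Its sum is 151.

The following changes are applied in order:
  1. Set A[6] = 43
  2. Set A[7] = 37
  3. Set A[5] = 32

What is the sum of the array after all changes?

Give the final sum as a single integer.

Initial sum: 151
Change 1: A[6] -5 -> 43, delta = 48, sum = 199
Change 2: A[7] 25 -> 37, delta = 12, sum = 211
Change 3: A[5] -4 -> 32, delta = 36, sum = 247

Answer: 247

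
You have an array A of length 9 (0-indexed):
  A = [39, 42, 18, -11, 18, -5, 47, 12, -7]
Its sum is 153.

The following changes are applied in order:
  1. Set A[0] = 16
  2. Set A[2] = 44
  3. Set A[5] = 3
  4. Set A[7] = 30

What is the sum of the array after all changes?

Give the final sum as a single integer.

Initial sum: 153
Change 1: A[0] 39 -> 16, delta = -23, sum = 130
Change 2: A[2] 18 -> 44, delta = 26, sum = 156
Change 3: A[5] -5 -> 3, delta = 8, sum = 164
Change 4: A[7] 12 -> 30, delta = 18, sum = 182

Answer: 182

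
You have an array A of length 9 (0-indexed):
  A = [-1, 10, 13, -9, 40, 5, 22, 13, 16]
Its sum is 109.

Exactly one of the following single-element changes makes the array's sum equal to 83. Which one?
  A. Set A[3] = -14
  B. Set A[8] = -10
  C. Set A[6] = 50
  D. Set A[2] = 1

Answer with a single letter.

Answer: B

Derivation:
Option A: A[3] -9->-14, delta=-5, new_sum=109+(-5)=104
Option B: A[8] 16->-10, delta=-26, new_sum=109+(-26)=83 <-- matches target
Option C: A[6] 22->50, delta=28, new_sum=109+(28)=137
Option D: A[2] 13->1, delta=-12, new_sum=109+(-12)=97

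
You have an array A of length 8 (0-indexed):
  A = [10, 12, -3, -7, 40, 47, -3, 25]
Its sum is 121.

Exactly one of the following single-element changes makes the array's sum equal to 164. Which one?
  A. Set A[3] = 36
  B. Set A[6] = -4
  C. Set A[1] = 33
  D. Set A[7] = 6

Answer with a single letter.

Answer: A

Derivation:
Option A: A[3] -7->36, delta=43, new_sum=121+(43)=164 <-- matches target
Option B: A[6] -3->-4, delta=-1, new_sum=121+(-1)=120
Option C: A[1] 12->33, delta=21, new_sum=121+(21)=142
Option D: A[7] 25->6, delta=-19, new_sum=121+(-19)=102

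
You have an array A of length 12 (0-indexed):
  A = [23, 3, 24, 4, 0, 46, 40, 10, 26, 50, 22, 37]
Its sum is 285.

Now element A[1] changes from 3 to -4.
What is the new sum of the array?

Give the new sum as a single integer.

Answer: 278

Derivation:
Old value at index 1: 3
New value at index 1: -4
Delta = -4 - 3 = -7
New sum = old_sum + delta = 285 + (-7) = 278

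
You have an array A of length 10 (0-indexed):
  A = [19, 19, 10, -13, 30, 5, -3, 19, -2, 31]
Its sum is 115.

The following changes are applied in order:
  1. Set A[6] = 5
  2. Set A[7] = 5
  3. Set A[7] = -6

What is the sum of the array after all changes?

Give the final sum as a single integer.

Answer: 98

Derivation:
Initial sum: 115
Change 1: A[6] -3 -> 5, delta = 8, sum = 123
Change 2: A[7] 19 -> 5, delta = -14, sum = 109
Change 3: A[7] 5 -> -6, delta = -11, sum = 98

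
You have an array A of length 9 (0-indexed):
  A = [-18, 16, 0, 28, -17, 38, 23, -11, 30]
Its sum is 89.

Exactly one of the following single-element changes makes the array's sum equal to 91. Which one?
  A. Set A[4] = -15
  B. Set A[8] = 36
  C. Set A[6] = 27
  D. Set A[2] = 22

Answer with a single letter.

Answer: A

Derivation:
Option A: A[4] -17->-15, delta=2, new_sum=89+(2)=91 <-- matches target
Option B: A[8] 30->36, delta=6, new_sum=89+(6)=95
Option C: A[6] 23->27, delta=4, new_sum=89+(4)=93
Option D: A[2] 0->22, delta=22, new_sum=89+(22)=111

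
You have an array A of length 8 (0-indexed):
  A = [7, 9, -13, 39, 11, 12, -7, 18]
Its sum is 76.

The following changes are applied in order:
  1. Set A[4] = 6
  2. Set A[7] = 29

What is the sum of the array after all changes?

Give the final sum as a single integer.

Initial sum: 76
Change 1: A[4] 11 -> 6, delta = -5, sum = 71
Change 2: A[7] 18 -> 29, delta = 11, sum = 82

Answer: 82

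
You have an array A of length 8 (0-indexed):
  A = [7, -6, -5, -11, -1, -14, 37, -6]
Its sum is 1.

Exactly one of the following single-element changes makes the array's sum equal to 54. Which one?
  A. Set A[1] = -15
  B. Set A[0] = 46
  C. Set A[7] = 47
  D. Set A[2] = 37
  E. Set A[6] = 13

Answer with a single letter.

Option A: A[1] -6->-15, delta=-9, new_sum=1+(-9)=-8
Option B: A[0] 7->46, delta=39, new_sum=1+(39)=40
Option C: A[7] -6->47, delta=53, new_sum=1+(53)=54 <-- matches target
Option D: A[2] -5->37, delta=42, new_sum=1+(42)=43
Option E: A[6] 37->13, delta=-24, new_sum=1+(-24)=-23

Answer: C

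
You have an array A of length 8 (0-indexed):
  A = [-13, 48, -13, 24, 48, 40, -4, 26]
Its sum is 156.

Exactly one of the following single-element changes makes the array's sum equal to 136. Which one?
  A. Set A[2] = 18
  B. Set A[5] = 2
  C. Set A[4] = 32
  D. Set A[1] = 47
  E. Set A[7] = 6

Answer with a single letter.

Option A: A[2] -13->18, delta=31, new_sum=156+(31)=187
Option B: A[5] 40->2, delta=-38, new_sum=156+(-38)=118
Option C: A[4] 48->32, delta=-16, new_sum=156+(-16)=140
Option D: A[1] 48->47, delta=-1, new_sum=156+(-1)=155
Option E: A[7] 26->6, delta=-20, new_sum=156+(-20)=136 <-- matches target

Answer: E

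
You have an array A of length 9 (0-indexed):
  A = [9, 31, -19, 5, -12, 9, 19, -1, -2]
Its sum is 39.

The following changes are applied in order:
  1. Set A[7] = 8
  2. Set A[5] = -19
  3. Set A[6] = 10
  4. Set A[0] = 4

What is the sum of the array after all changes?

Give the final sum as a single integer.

Answer: 6

Derivation:
Initial sum: 39
Change 1: A[7] -1 -> 8, delta = 9, sum = 48
Change 2: A[5] 9 -> -19, delta = -28, sum = 20
Change 3: A[6] 19 -> 10, delta = -9, sum = 11
Change 4: A[0] 9 -> 4, delta = -5, sum = 6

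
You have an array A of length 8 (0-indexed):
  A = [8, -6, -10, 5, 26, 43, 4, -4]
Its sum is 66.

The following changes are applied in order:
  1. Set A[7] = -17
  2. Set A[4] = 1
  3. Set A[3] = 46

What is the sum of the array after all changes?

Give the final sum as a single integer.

Initial sum: 66
Change 1: A[7] -4 -> -17, delta = -13, sum = 53
Change 2: A[4] 26 -> 1, delta = -25, sum = 28
Change 3: A[3] 5 -> 46, delta = 41, sum = 69

Answer: 69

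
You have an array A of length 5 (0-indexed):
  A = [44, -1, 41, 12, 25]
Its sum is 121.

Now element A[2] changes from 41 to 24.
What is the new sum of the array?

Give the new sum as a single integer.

Old value at index 2: 41
New value at index 2: 24
Delta = 24 - 41 = -17
New sum = old_sum + delta = 121 + (-17) = 104

Answer: 104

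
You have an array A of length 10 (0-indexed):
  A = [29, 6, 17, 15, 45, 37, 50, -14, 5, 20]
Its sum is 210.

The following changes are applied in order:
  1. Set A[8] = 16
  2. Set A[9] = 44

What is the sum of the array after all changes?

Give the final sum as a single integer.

Answer: 245

Derivation:
Initial sum: 210
Change 1: A[8] 5 -> 16, delta = 11, sum = 221
Change 2: A[9] 20 -> 44, delta = 24, sum = 245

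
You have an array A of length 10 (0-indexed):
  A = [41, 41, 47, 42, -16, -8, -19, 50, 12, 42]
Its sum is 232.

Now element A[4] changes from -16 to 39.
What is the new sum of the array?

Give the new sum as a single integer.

Answer: 287

Derivation:
Old value at index 4: -16
New value at index 4: 39
Delta = 39 - -16 = 55
New sum = old_sum + delta = 232 + (55) = 287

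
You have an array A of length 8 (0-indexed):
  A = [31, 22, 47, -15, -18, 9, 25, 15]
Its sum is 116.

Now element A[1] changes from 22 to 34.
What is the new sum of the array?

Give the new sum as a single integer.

Answer: 128

Derivation:
Old value at index 1: 22
New value at index 1: 34
Delta = 34 - 22 = 12
New sum = old_sum + delta = 116 + (12) = 128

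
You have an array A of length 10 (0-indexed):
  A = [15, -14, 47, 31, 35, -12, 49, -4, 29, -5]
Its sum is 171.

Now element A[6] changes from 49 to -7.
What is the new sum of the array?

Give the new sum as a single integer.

Answer: 115

Derivation:
Old value at index 6: 49
New value at index 6: -7
Delta = -7 - 49 = -56
New sum = old_sum + delta = 171 + (-56) = 115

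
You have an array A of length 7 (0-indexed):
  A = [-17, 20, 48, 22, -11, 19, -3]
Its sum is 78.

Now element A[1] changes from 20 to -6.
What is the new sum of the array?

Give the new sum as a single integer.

Old value at index 1: 20
New value at index 1: -6
Delta = -6 - 20 = -26
New sum = old_sum + delta = 78 + (-26) = 52

Answer: 52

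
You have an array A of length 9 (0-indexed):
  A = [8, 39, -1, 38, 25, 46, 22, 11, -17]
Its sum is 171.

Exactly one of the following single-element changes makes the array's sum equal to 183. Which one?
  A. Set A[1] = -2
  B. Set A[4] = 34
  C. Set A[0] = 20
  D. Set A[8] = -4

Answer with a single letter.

Answer: C

Derivation:
Option A: A[1] 39->-2, delta=-41, new_sum=171+(-41)=130
Option B: A[4] 25->34, delta=9, new_sum=171+(9)=180
Option C: A[0] 8->20, delta=12, new_sum=171+(12)=183 <-- matches target
Option D: A[8] -17->-4, delta=13, new_sum=171+(13)=184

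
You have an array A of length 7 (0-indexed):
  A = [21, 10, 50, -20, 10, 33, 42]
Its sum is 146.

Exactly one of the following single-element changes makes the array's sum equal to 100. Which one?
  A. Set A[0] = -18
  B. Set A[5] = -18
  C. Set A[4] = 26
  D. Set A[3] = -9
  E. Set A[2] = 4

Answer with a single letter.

Answer: E

Derivation:
Option A: A[0] 21->-18, delta=-39, new_sum=146+(-39)=107
Option B: A[5] 33->-18, delta=-51, new_sum=146+(-51)=95
Option C: A[4] 10->26, delta=16, new_sum=146+(16)=162
Option D: A[3] -20->-9, delta=11, new_sum=146+(11)=157
Option E: A[2] 50->4, delta=-46, new_sum=146+(-46)=100 <-- matches target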